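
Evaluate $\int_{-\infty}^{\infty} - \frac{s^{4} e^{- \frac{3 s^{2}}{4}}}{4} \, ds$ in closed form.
$- \frac{2 \sqrt{3} \sqrt{\pi}}{9}$

Consider the simpler parametrised integral
$$J(a) = \int_{-\infty}^{\infty} - \frac{e^{- a s^{2}}}{4} \, ds = - \frac{\sqrt{\pi}}{4 \sqrt{a}}.$$

Differentiating under the integral sign brings down a factor of $(-s^2)$:
$$\frac{dJ}{da} = \int_{-\infty}^{\infty} \frac{s^{2} e^{- a s^{2}}}{4} \, ds = \frac{\sqrt{\pi}}{8 a^{\frac{3}{2}}}.$$

Repeating twice in total — each differentiation brings down another $(-s^2)$ — gives
$$\frac{d^{2}J}{da^{2}} = \int_{-\infty}^{\infty} - \frac{s^{4} e^{- a s^{2}}}{4} \, ds = - \frac{3 \sqrt{\pi}}{16 a^{\frac{5}{2}}},$$
and the integrand here is exactly the target integrand, so $I = - \frac{3 \sqrt{\pi}}{16 a^{\frac{5}{2}}}$.

Setting $a = \frac{3}{4}$:
$$I = - \frac{2 \sqrt{3} \sqrt{\pi}}{9}.$$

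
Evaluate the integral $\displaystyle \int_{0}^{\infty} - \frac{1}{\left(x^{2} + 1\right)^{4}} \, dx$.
$- \frac{5 \pi}{32}$

Recall the elementary integral
$$J(a) = \int_{0}^{\infty} - \frac{1}{a^{2} + x^{2}} \, dx = - \frac{\pi}{2 a}.$$

Differentiating under the integral sign with respect to $a$,
$$\frac{dJ}{da} = \int_{0}^{\infty} \frac{2 a}{\left(a^{2} + x^{2}\right)^{2}} \, dx = \frac{\pi}{2 a^{2}},$$
so $\int_{0}^{\infty} - \frac{1}{\left(a^{2} + x^{2}\right)^{2}} \, dx = - \frac{\pi}{4 a^{3}}$.

Repeating — each differentiation of $1/(x^2+a^2)^j$ produces $-2ja/(x^2+a^2)^{j+1}$ — and dividing through by $-2ja$ at each step yields, after $3$ differentiations in total,
$$\int_{0}^{\infty} - \frac{1}{\left(a^{2} + x^{2}\right)^{4}} \, dx = - \frac{5 \pi}{32 a^{7}}.$$

Setting $a = 1$:
$$I = - \frac{5 \pi}{32}.$$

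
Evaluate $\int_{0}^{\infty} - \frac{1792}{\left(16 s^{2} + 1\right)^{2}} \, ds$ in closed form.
$- 112 \pi$

Begin with the known result
$$J(a) = \int_{0}^{\infty} - \frac{7}{a^{2} + s^{2}} \, ds = - \frac{7 \pi}{2 a}.$$

Differentiating under the integral sign with respect to $a$,
$$\frac{dJ}{da} = \int_{0}^{\infty} \frac{14 a}{\left(a^{2} + s^{2}\right)^{2}} \, ds = \frac{7 \pi}{2 a^{2}},$$
so $\int_{0}^{\infty} - \frac{7}{\left(a^{2} + s^{2}\right)^{2}} \, ds = - \frac{7 \pi}{4 a^{3}}$.

Setting $a = \frac{1}{4}$:
$$I = - 112 \pi.$$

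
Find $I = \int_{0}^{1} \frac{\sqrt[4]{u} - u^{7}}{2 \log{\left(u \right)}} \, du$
$\log{\left(\frac{\sqrt{10}}{8} \right)}$

Consider the one-parameter family: let $I(a) = \int_{0}^{1} \frac{- u^{7} + u^{a}}{2 \log{\left(u \right)}} \, du$.

Since $\dfrac{\partial}{\partial a}\,u^{a} = u^{a} \ln u$, the $\ln u$ in the denominator cancels and
$$\frac{dI}{da} = \int_{0}^{1} \frac{1}{2} u^{a} \, du = \frac{1}{2} \left[\frac{u^{a+1}}{a+1}\right]_0^1 = \frac{1}{2 \left(a + 1\right)}.$$

Integrating with respect to $a$ gives $I(a) = \frac{\log{\left(a + 1 \right)}}{2} - \frac{3 \log{\left(2 \right)}}{2} + C$.

At $a = 7$ the integrand is identically $0$, so $I(7) = 0$. The closed form gives $0$, hence $C = 0$.

Setting $a = \frac{1}{4}$:
$$I = \log{\left(\frac{\sqrt{10}}{8} \right)}.$$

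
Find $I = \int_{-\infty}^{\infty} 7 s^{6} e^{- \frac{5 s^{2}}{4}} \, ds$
$\frac{336 \sqrt{5} \sqrt{\pi}}{125}$

Start from the elementary integral
$$J(a) = \int_{-\infty}^{\infty} 7 e^{- a s^{2}} \, ds = \frac{7 \sqrt{\pi}}{\sqrt{a}}.$$

Differentiating under the integral sign brings down a factor of $(-s^2)$:
$$\frac{dJ}{da} = \int_{-\infty}^{\infty} - 7 s^{2} e^{- a s^{2}} \, ds = - \frac{7 \sqrt{\pi}}{2 a^{\frac{3}{2}}}.$$

Repeating $3$ times in total — each differentiation brings down another $(-s^2)$ — gives
$$\frac{d^{3}J}{da^{3}} = \int_{-\infty}^{\infty} - 7 s^{6} e^{- a s^{2}} \, ds = - \frac{105 \sqrt{\pi}}{8 a^{\frac{7}{2}}},$$
and the integrand here is $(-1)^{3}$ times the target integrand, so $I = (-1)^{3}\,\frac{d^{3}J}{da^{3}} = \frac{105 \sqrt{\pi}}{8 a^{\frac{7}{2}}}$.

Setting $a = \frac{5}{4}$:
$$I = \frac{336 \sqrt{5} \sqrt{\pi}}{125}.$$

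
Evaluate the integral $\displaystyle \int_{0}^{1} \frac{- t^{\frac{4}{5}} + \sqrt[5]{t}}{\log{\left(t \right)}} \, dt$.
$\log{\left(\frac{2}{3} \right)}$

Introduce a parameter $a$ in the exponent: let $I(a) = \int_{0}^{1} \frac{- t^{\frac{4}{5}} + t^{a}}{\log{\left(t \right)}} \, dt$.

Since $\dfrac{\partial}{\partial a}\,t^{a} = t^{a} \ln t$, the $\ln t$ in the denominator cancels and
$$\frac{dI}{da} = \int_{0}^{1} t^{a} \, dt = \left[\frac{t^{a+1}}{a+1}\right]_0^1 = \frac{1}{a + 1}.$$

Integrating with respect to $a$ gives $I(a) = \log{\left(\frac{5 a}{9} + \frac{5}{9} \right)} + C$.

At $a = \frac{4}{5}$ the integrand is identically $0$, so $I(\frac{4}{5}) = 0$. The closed form gives $0$, hence $C = 0$.

Setting $a = \frac{1}{5}$:
$$I = \log{\left(\frac{2}{3} \right)}.$$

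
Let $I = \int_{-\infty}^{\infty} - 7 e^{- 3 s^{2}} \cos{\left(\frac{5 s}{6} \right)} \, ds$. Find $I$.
$- \frac{7 \sqrt{3} \sqrt{\pi}}{3 e^{\frac{25}{432}}}$

Let $b$ denote the cosine frequency and define $I(b) = \int_{-\infty}^{\infty} - 7 e^{- 3 s^{2}} \cos{\left(b s \right)} \, ds$.

Differentiating under the integral sign,
$$I'(b) = \int_{-\infty}^{\infty} 7 s e^{- 3 s^{2}} \sin{\left(b s \right)} \, ds.$$

Integrate $\int_{-\infty}^{\infty} s \sin(b s)\, e^{- 3 s^{2}}\, ds$ by parts with $u = \sin(b s)$ and $dv = s\, e^{- 3 s^{2}}\, ds$, giving $v = - \frac{e^{- 3 s^{2}}}{6}$. The boundary term vanishes and
$$\int_{-\infty}^{\infty} s \sin(b s)\, e^{- 3 s^{2}}\, ds = \frac{b}{6} \int_{-\infty}^{\infty} \cos(b s)\, e^{- 3 s^{2}}\, ds,$$
so $I'(b) = - \frac{b}{6}\, I(b)$.

This is a separable first-order ODE; solving with the initial condition $I(0) = \int_{-\infty}^{\infty} - 7 e^{- 3 s^{2}}\,ds = - \frac{7 \sqrt{3} \sqrt{\pi}}{3}$ gives
$$I(b) = - \frac{7 \sqrt{3} \sqrt{\pi} e^{- \frac{b^{2}}{12}}}{3}.$$

Setting $b = \frac{5}{6}$:
$$I = - \frac{7 \sqrt{3} \sqrt{\pi}}{3 e^{\frac{25}{432}}}.$$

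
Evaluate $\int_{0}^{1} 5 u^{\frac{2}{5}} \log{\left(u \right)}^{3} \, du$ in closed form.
$- \frac{18750}{2401}$

Begin with the known integral
$$J(a) = \int_{0}^{1} 5 u^{a} \, du = \frac{5}{a + 1}.$$

Differentiating under the integral sign brings down a factor of $\ln u$:
$$\frac{dJ}{da} = \int_{0}^{1} 5 u^{a} \log{\left(u \right)} \, du = - \frac{5}{\left(a + 1\right)^{2}}.$$

Repeating $3$ times in total — each differentiation brings down another $\ln u$ — gives
$$\frac{d^{3}J}{da^{3}} = \int_{0}^{1} 5 u^{a} \log{\left(u \right)}^{3} \, du = - \frac{30}{\left(a + 1\right)^{4}},$$
and the integrand here is exactly the target integrand, so $I = - \frac{30}{\left(a + 1\right)^{4}}$.

Setting $a = \frac{2}{5}$:
$$I = - \frac{18750}{2401}.$$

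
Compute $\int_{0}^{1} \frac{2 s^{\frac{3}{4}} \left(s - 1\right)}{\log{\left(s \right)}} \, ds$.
$- \log{\left(\frac{49}{121} \right)}$

Replace the exponent $\frac{3}{4}$ by a parameter $a$: let $I(a) = \int_{0}^{1} \frac{2 \left(s^{\frac{7}{4}} - s^{a}\right)}{\log{\left(s \right)}} \, ds$.

Since $\dfrac{\partial}{\partial a}\,s^{a} = s^{a} \ln s$, the $\ln s$ in the denominator cancels and
$$\frac{dI}{da} = \int_{0}^{1} -2 s^{a} \, ds = -2 \left[\frac{s^{a+1}}{a+1}\right]_0^1 = - \frac{2}{a + 1}.$$

Integrating with respect to $a$ gives $I(a) = - \log{\left(\frac{16 \left(a + 1\right)^{2}}{121} \right)} + C$.

At $a = \frac{7}{4}$ the integrand is identically $0$, so $I(\frac{7}{4}) = 0$. The closed form gives $0$, hence $C = 0$.

Setting $a = \frac{3}{4}$:
$$I = - \log{\left(\frac{49}{121} \right)}.$$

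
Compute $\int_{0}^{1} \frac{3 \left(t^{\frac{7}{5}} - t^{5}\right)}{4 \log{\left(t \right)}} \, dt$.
$\log{\left(\frac{2^{\frac{3}{4}} \sqrt[4]{5}}{5} \right)}$

Consider the one-parameter family: let $I(a) = \int_{0}^{1} \frac{3 \left(t^{\frac{7}{5}} - t^{a}\right)}{4 \log{\left(t \right)}} \, dt$.

Since $\dfrac{\partial}{\partial a}\,t^{a} = t^{a} \ln t$, the $\ln t$ in the denominator cancels and
$$\frac{dI}{da} = \int_{0}^{1} - \frac{3}{4} t^{a} \, dt = - \frac{3}{4} \left[\frac{t^{a+1}}{a+1}\right]_0^1 = - \frac{3}{4 a + 4}.$$

Integrating with respect to $a$ gives $I(a) = - \frac{3 \log{\left(a + 1 \right)}}{4} - \frac{3 \log{\left(5 \right)}}{4} + \frac{3 \log{\left(12 \right)}}{4} + C$.

At $a = \frac{7}{5}$ the integrand is identically $0$, so $I(\frac{7}{5}) = 0$. The closed form gives $0$, hence $C = 0$.

Setting $a = 5$:
$$I = \log{\left(\frac{2^{\frac{3}{4}} \sqrt[4]{5}}{5} \right)}.$$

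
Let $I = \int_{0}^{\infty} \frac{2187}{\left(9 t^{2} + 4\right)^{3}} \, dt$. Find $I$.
$\frac{2187 \pi}{512}$

Start from the standard arctangent integral
$$J(a) = \int_{0}^{\infty} \frac{3}{a^{2} + t^{2}} \, dt = \frac{3 \pi}{2 a}.$$

Differentiating under the integral sign with respect to $a$,
$$\frac{dJ}{da} = \int_{0}^{\infty} - \frac{6 a}{\left(a^{2} + t^{2}\right)^{2}} \, dt = - \frac{3 \pi}{2 a^{2}},$$
so $\int_{0}^{\infty} \frac{3}{\left(a^{2} + t^{2}\right)^{2}} \, dt = \frac{3 \pi}{4 a^{3}}$.

Repeating — each differentiation of $1/(t^2+a^2)^j$ produces $-2ja/(t^2+a^2)^{j+1}$ — and dividing through by $-2ja$ at each step yields, after $2$ differentiations in total,
$$\int_{0}^{\infty} \frac{3}{\left(a^{2} + t^{2}\right)^{3}} \, dt = \frac{9 \pi}{16 a^{5}}.$$

Setting $a = \frac{2}{3}$:
$$I = \frac{2187 \pi}{512}.$$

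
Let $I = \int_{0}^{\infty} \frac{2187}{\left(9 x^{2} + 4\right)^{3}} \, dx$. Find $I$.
$\frac{2187 \pi}{512}$

Begin with the known result
$$J(a) = \int_{0}^{\infty} \frac{3}{a^{2} + x^{2}} \, dx = \frac{3 \pi}{2 a}.$$

Differentiating under the integral sign with respect to $a$,
$$\frac{dJ}{da} = \int_{0}^{\infty} - \frac{6 a}{\left(a^{2} + x^{2}\right)^{2}} \, dx = - \frac{3 \pi}{2 a^{2}},$$
so $\int_{0}^{\infty} \frac{3}{\left(a^{2} + x^{2}\right)^{2}} \, dx = \frac{3 \pi}{4 a^{3}}$.

Repeating — each differentiation of $1/(x^2+a^2)^j$ produces $-2ja/(x^2+a^2)^{j+1}$ — and dividing through by $-2ja$ at each step yields, after $2$ differentiations in total,
$$\int_{0}^{\infty} \frac{3}{\left(a^{2} + x^{2}\right)^{3}} \, dx = \frac{9 \pi}{16 a^{5}}.$$

Setting $a = \frac{2}{3}$:
$$I = \frac{2187 \pi}{512}.$$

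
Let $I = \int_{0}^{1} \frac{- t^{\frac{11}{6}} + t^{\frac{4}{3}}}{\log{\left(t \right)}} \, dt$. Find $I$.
$\log{\left(\frac{14}{17} \right)}$

Consider the one-parameter family: let $I(a) = \int_{0}^{1} \frac{- t^{\frac{11}{6}} + t^{a}}{\log{\left(t \right)}} \, dt$.

Since $\dfrac{\partial}{\partial a}\,t^{a} = t^{a} \ln t$, the $\ln t$ in the denominator cancels and
$$\frac{dI}{da} = \int_{0}^{1} t^{a} \, dt = \left[\frac{t^{a+1}}{a+1}\right]_0^1 = \frac{1}{a + 1}.$$

Integrating with respect to $a$ gives $I(a) = \log{\left(\frac{6 a}{17} + \frac{6}{17} \right)} + C$.

At $a = \frac{11}{6}$ the integrand is identically $0$, so $I(\frac{11}{6}) = 0$. The closed form gives $0$, hence $C = 0$.

Setting $a = \frac{4}{3}$:
$$I = \log{\left(\frac{14}{17} \right)}.$$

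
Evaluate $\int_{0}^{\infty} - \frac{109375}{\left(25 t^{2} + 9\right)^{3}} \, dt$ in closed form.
$- \frac{21875 \pi}{1296}$

Begin with the known result
$$J(a) = \int_{0}^{\infty} - \frac{7}{a^{2} + t^{2}} \, dt = - \frac{7 \pi}{2 a}.$$

Differentiating under the integral sign with respect to $a$,
$$\frac{dJ}{da} = \int_{0}^{\infty} \frac{14 a}{\left(a^{2} + t^{2}\right)^{2}} \, dt = \frac{7 \pi}{2 a^{2}},$$
so $\int_{0}^{\infty} - \frac{7}{\left(a^{2} + t^{2}\right)^{2}} \, dt = - \frac{7 \pi}{4 a^{3}}$.

Repeating — each differentiation of $1/(t^2+a^2)^j$ produces $-2ja/(t^2+a^2)^{j+1}$ — and dividing through by $-2ja$ at each step yields, after $2$ differentiations in total,
$$\int_{0}^{\infty} - \frac{7}{\left(a^{2} + t^{2}\right)^{3}} \, dt = - \frac{21 \pi}{16 a^{5}}.$$

Setting $a = \frac{3}{5}$:
$$I = - \frac{21875 \pi}{1296}.$$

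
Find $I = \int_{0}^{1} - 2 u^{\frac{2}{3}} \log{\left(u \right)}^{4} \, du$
$- \frac{11664}{3125}$

Start from the elementary integral
$$J(a) = \int_{0}^{1} - 2 u^{a} \, du = - \frac{2}{a + 1}.$$

Differentiating under the integral sign brings down a factor of $\ln u$:
$$\frac{dJ}{da} = \int_{0}^{1} - 2 u^{a} \log{\left(u \right)} \, du = \frac{2}{\left(a + 1\right)^{2}}.$$

Repeating $4$ times in total — each differentiation brings down another $\ln u$ — gives
$$\frac{d^{4}J}{da^{4}} = \int_{0}^{1} - 2 u^{a} \log{\left(u \right)}^{4} \, du = - \frac{48}{\left(a + 1\right)^{5}},$$
and the integrand here is exactly the target integrand, so $I = - \frac{48}{\left(a + 1\right)^{5}}$.

Setting $a = \frac{2}{3}$:
$$I = - \frac{11664}{3125}.$$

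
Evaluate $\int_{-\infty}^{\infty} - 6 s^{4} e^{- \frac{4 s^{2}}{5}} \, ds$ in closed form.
$- \frac{225 \sqrt{5} \sqrt{\pi}}{64}$

Consider the simpler parametrised integral
$$J(a) = \int_{-\infty}^{\infty} - 6 e^{- a s^{2}} \, ds = - \frac{6 \sqrt{\pi}}{\sqrt{a}}.$$

Differentiating under the integral sign brings down a factor of $(-s^2)$:
$$\frac{dJ}{da} = \int_{-\infty}^{\infty} 6 s^{2} e^{- a s^{2}} \, ds = \frac{3 \sqrt{\pi}}{a^{\frac{3}{2}}}.$$

Repeating twice in total — each differentiation brings down another $(-s^2)$ — gives
$$\frac{d^{2}J}{da^{2}} = \int_{-\infty}^{\infty} - 6 s^{4} e^{- a s^{2}} \, ds = - \frac{9 \sqrt{\pi}}{2 a^{\frac{5}{2}}},$$
and the integrand here is exactly the target integrand, so $I = - \frac{9 \sqrt{\pi}}{2 a^{\frac{5}{2}}}$.

Setting $a = \frac{4}{5}$:
$$I = - \frac{225 \sqrt{5} \sqrt{\pi}}{64}.$$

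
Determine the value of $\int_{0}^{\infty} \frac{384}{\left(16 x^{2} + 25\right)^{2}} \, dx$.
$\frac{24 \pi}{125}$

Start from the standard arctangent integral
$$J(a) = \int_{0}^{\infty} \frac{3}{2 \left(a^{2} + x^{2}\right)} \, dx = \frac{3 \pi}{4 a}.$$

Differentiating under the integral sign with respect to $a$,
$$\frac{dJ}{da} = \int_{0}^{\infty} - \frac{3 a}{\left(a^{2} + x^{2}\right)^{2}} \, dx = - \frac{3 \pi}{4 a^{2}},$$
so $\int_{0}^{\infty} \frac{3}{2 \left(a^{2} + x^{2}\right)^{2}} \, dx = \frac{3 \pi}{8 a^{3}}$.

Setting $a = \frac{5}{4}$:
$$I = \frac{24 \pi}{125}.$$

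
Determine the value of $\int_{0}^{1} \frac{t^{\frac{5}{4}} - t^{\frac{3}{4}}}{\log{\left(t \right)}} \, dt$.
$\log{\left(\frac{9}{7} \right)}$

Introduce a parameter $a$ in the exponent: let $I(a) = \int_{0}^{1} \frac{- t^{\frac{3}{4}} + t^{a}}{\log{\left(t \right)}} \, dt$.

Since $\dfrac{\partial}{\partial a}\,t^{a} = t^{a} \ln t$, the $\ln t$ in the denominator cancels and
$$\frac{dI}{da} = \int_{0}^{1} t^{a} \, dt = \left[\frac{t^{a+1}}{a+1}\right]_0^1 = \frac{1}{a + 1}.$$

Integrating with respect to $a$ gives $I(a) = \log{\left(\frac{4 a}{7} + \frac{4}{7} \right)} + C$.

At $a = \frac{3}{4}$ the integrand is identically $0$, so $I(\frac{3}{4}) = 0$. The closed form gives $0$, hence $C = 0$.

Setting $a = \frac{5}{4}$:
$$I = \log{\left(\frac{9}{7} \right)}.$$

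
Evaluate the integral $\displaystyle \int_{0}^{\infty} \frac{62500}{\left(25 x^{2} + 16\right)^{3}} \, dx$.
$\frac{9375 \pi}{4096}$

Recall the elementary integral
$$J(a) = \int_{0}^{\infty} \frac{4}{a^{2} + x^{2}} \, dx = \frac{2 \pi}{a}.$$

Differentiating under the integral sign with respect to $a$,
$$\frac{dJ}{da} = \int_{0}^{\infty} - \frac{8 a}{\left(a^{2} + x^{2}\right)^{2}} \, dx = - \frac{2 \pi}{a^{2}},$$
so $\int_{0}^{\infty} \frac{4}{\left(a^{2} + x^{2}\right)^{2}} \, dx = \frac{\pi}{a^{3}}$.

Repeating — each differentiation of $1/(x^2+a^2)^j$ produces $-2ja/(x^2+a^2)^{j+1}$ — and dividing through by $-2ja$ at each step yields, after $2$ differentiations in total,
$$\int_{0}^{\infty} \frac{4}{\left(a^{2} + x^{2}\right)^{3}} \, dx = \frac{3 \pi}{4 a^{5}}.$$

Setting $a = \frac{4}{5}$:
$$I = \frac{9375 \pi}{4096}.$$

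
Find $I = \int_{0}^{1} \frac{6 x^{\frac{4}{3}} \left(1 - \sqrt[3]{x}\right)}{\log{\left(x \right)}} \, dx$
$- \log{\left(\frac{262144}{117649} \right)}$

Introduce a parameter $a$ in the exponent: let $I(a) = \int_{0}^{1} \frac{6 \left(x^{\frac{4}{3}} - x^{a}\right)}{\log{\left(x \right)}} \, dx$.

Since $\dfrac{\partial}{\partial a}\,x^{a} = x^{a} \ln x$, the $\ln x$ in the denominator cancels and
$$\frac{dI}{da} = \int_{0}^{1} -6 x^{a} \, dx = -6 \left[\frac{x^{a+1}}{a+1}\right]_0^1 = - \frac{6}{a + 1}.$$

Integrating with respect to $a$ gives $I(a) = - \log{\left(\frac{729 \left(a + 1\right)^{6}}{117649} \right)} + C$.

At $a = \frac{4}{3}$ the integrand is identically $0$, so $I(\frac{4}{3}) = 0$. The closed form gives $0$, hence $C = 0$.

Setting $a = \frac{5}{3}$:
$$I = - \log{\left(\frac{262144}{117649} \right)}.$$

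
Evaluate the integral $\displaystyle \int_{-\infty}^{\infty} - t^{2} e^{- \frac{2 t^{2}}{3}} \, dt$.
$- \frac{3 \sqrt{6} \sqrt{\pi}}{8}$

Begin with the known integral
$$J(a) = \int_{-\infty}^{\infty} - e^{- a t^{2}} \, dt = - \frac{\sqrt{\pi}}{\sqrt{a}}.$$

Differentiating under the integral sign brings down a factor of $(-t^2)$:
$$\frac{dJ}{da} = \int_{-\infty}^{\infty} t^{2} e^{- a t^{2}} \, dt = \frac{\sqrt{\pi}}{2 a^{\frac{3}{2}}}.$$

The integral on the left is $-I$, so $I = - \frac{\sqrt{\pi}}{2 a^{\frac{3}{2}}}$.

Setting $a = \frac{2}{3}$:
$$I = - \frac{3 \sqrt{6} \sqrt{\pi}}{8}.$$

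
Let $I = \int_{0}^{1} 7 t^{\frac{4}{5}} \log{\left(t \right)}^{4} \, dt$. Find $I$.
$\frac{175000}{19683}$

Consider the simpler parametrised integral
$$J(a) = \int_{0}^{1} 7 t^{a} \, dt = \frac{7}{a + 1}.$$

Differentiating under the integral sign brings down a factor of $\ln t$:
$$\frac{dJ}{da} = \int_{0}^{1} 7 t^{a} \log{\left(t \right)} \, dt = - \frac{7}{\left(a + 1\right)^{2}}.$$

Repeating $4$ times in total — each differentiation brings down another $\ln t$ — gives
$$\frac{d^{4}J}{da^{4}} = \int_{0}^{1} 7 t^{a} \log{\left(t \right)}^{4} \, dt = \frac{168}{\left(a + 1\right)^{5}},$$
and the integrand here is exactly the target integrand, so $I = \frac{168}{\left(a + 1\right)^{5}}$.

Setting $a = \frac{4}{5}$:
$$I = \frac{175000}{19683}.$$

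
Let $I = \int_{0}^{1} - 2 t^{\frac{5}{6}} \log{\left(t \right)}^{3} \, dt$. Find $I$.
$\frac{15552}{14641}$

Start from the elementary integral
$$J(a) = \int_{0}^{1} - 2 t^{a} \, dt = - \frac{2}{a + 1}.$$

Differentiating under the integral sign brings down a factor of $\ln t$:
$$\frac{dJ}{da} = \int_{0}^{1} - 2 t^{a} \log{\left(t \right)} \, dt = \frac{2}{\left(a + 1\right)^{2}}.$$

Repeating $3$ times in total — each differentiation brings down another $\ln t$ — gives
$$\frac{d^{3}J}{da^{3}} = \int_{0}^{1} - 2 t^{a} \log{\left(t \right)}^{3} \, dt = \frac{12}{\left(a + 1\right)^{4}},$$
and the integrand here is exactly the target integrand, so $I = \frac{12}{\left(a + 1\right)^{4}}$.

Setting $a = \frac{5}{6}$:
$$I = \frac{15552}{14641}.$$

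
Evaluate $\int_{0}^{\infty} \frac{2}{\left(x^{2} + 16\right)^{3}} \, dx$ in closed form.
$\frac{3 \pi}{8192}$

Begin with the known result
$$J(a) = \int_{0}^{\infty} \frac{2}{a^{2} + x^{2}} \, dx = \frac{\pi}{a}.$$

Differentiating under the integral sign with respect to $a$,
$$\frac{dJ}{da} = \int_{0}^{\infty} - \frac{4 a}{\left(a^{2} + x^{2}\right)^{2}} \, dx = - \frac{\pi}{a^{2}},$$
so $\int_{0}^{\infty} \frac{2}{\left(a^{2} + x^{2}\right)^{2}} \, dx = \frac{\pi}{2 a^{3}}$.

Repeating — each differentiation of $1/(x^2+a^2)^j$ produces $-2ja/(x^2+a^2)^{j+1}$ — and dividing through by $-2ja$ at each step yields, after $2$ differentiations in total,
$$\int_{0}^{\infty} \frac{2}{\left(a^{2} + x^{2}\right)^{3}} \, dx = \frac{3 \pi}{8 a^{5}}.$$

Setting $a = 4$:
$$I = \frac{3 \pi}{8192}.$$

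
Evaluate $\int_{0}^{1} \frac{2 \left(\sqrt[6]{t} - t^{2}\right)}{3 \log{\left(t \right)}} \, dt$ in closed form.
$\log{\left(\frac{\sqrt[3]{18} \cdot 7^{\frac{2}{3}}}{18} \right)}$

Replace the exponent $2$ by a parameter $a$: let $I(a) = \int_{0}^{1} \frac{2 \left(\sqrt[6]{t} - t^{a}\right)}{3 \log{\left(t \right)}} \, dt$.

Since $\dfrac{\partial}{\partial a}\,t^{a} = t^{a} \ln t$, the $\ln t$ in the denominator cancels and
$$\frac{dI}{da} = \int_{0}^{1} - \frac{2}{3} t^{a} \, dt = - \frac{2}{3} \left[\frac{t^{a+1}}{a+1}\right]_0^1 = - \frac{2}{3 a + 3}.$$

Integrating with respect to $a$ gives $I(a) = - \frac{2 \log{\left(a + 1 \right)}}{3} - \frac{2 \log{\left(6 \right)}}{3} + \frac{2 \log{\left(7 \right)}}{3} + C$.

At $a = \frac{1}{6}$ the integrand is identically $0$, so $I(\frac{1}{6}) = 0$. The closed form gives $0$, hence $C = 0$.

Setting $a = 2$:
$$I = \log{\left(\frac{\sqrt[3]{18} \cdot 7^{\frac{2}{3}}}{18} \right)}.$$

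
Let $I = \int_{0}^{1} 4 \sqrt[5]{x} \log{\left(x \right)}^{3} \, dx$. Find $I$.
$- \frac{625}{54}$

Begin with the known integral
$$J(a) = \int_{0}^{1} 4 x^{a} \, dx = \frac{4}{a + 1}.$$

Differentiating under the integral sign brings down a factor of $\ln x$:
$$\frac{dJ}{da} = \int_{0}^{1} 4 x^{a} \log{\left(x \right)} \, dx = - \frac{4}{\left(a + 1\right)^{2}}.$$

Repeating $3$ times in total — each differentiation brings down another $\ln x$ — gives
$$\frac{d^{3}J}{da^{3}} = \int_{0}^{1} 4 x^{a} \log{\left(x \right)}^{3} \, dx = - \frac{24}{\left(a + 1\right)^{4}},$$
and the integrand here is exactly the target integrand, so $I = - \frac{24}{\left(a + 1\right)^{4}}$.

Setting $a = \frac{1}{5}$:
$$I = - \frac{625}{54}.$$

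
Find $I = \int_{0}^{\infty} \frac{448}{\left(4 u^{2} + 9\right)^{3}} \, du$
$\frac{14 \pi}{81}$

Start from the standard arctangent integral
$$J(a) = \int_{0}^{\infty} \frac{7}{a^{2} + u^{2}} \, du = \frac{7 \pi}{2 a}.$$

Differentiating under the integral sign with respect to $a$,
$$\frac{dJ}{da} = \int_{0}^{\infty} - \frac{14 a}{\left(a^{2} + u^{2}\right)^{2}} \, du = - \frac{7 \pi}{2 a^{2}},$$
so $\int_{0}^{\infty} \frac{7}{\left(a^{2} + u^{2}\right)^{2}} \, du = \frac{7 \pi}{4 a^{3}}$.

Repeating — each differentiation of $1/(u^2+a^2)^j$ produces $-2ja/(u^2+a^2)^{j+1}$ — and dividing through by $-2ja$ at each step yields, after $2$ differentiations in total,
$$\int_{0}^{\infty} \frac{7}{\left(a^{2} + u^{2}\right)^{3}} \, du = \frac{21 \pi}{16 a^{5}}.$$

Setting $a = \frac{3}{2}$:
$$I = \frac{14 \pi}{81}.$$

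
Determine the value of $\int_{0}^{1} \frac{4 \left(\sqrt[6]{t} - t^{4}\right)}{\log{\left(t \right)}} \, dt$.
$- \log{\left(\frac{810000}{2401} \right)}$

Replace the exponent $4$ by a parameter $a$: let $I(a) = \int_{0}^{1} \frac{4 \left(\sqrt[6]{t} - t^{a}\right)}{\log{\left(t \right)}} \, dt$.

Since $\dfrac{\partial}{\partial a}\,t^{a} = t^{a} \ln t$, the $\ln t$ in the denominator cancels and
$$\frac{dI}{da} = \int_{0}^{1} -4 t^{a} \, dt = -4 \left[\frac{t^{a+1}}{a+1}\right]_0^1 = - \frac{4}{a + 1}.$$

Integrating with respect to $a$ gives $I(a) = - \log{\left(\frac{1296 \left(a + 1\right)^{4}}{2401} \right)} + C$.

At $a = \frac{1}{6}$ the integrand is identically $0$, so $I(\frac{1}{6}) = 0$. The closed form gives $0$, hence $C = 0$.

Setting $a = 4$:
$$I = - \log{\left(\frac{810000}{2401} \right)}.$$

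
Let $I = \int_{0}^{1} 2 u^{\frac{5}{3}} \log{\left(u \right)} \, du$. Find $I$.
$- \frac{9}{32}$

Consider the simpler parametrised integral
$$J(a) = \int_{0}^{1} 2 u^{a} \, du = \frac{2}{a + 1}.$$

Differentiating under the integral sign brings down a factor of $\ln u$:
$$\frac{dJ}{da} = \int_{0}^{1} 2 u^{a} \log{\left(u \right)} \, du = - \frac{2}{\left(a + 1\right)^{2}}.$$

The integral on the left is $I$, so $I = - \frac{2}{\left(a + 1\right)^{2}}$.

Setting $a = \frac{5}{3}$:
$$I = - \frac{9}{32}.$$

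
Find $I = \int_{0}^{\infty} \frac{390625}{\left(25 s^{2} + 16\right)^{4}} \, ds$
$\frac{390625 \pi}{524288}$

Recall the elementary integral
$$J(a) = \int_{0}^{\infty} \frac{1}{a^{2} + s^{2}} \, ds = \frac{\pi}{2 a}.$$

Differentiating under the integral sign with respect to $a$,
$$\frac{dJ}{da} = \int_{0}^{\infty} - \frac{2 a}{\left(a^{2} + s^{2}\right)^{2}} \, ds = - \frac{\pi}{2 a^{2}},$$
so $\int_{0}^{\infty} \frac{1}{\left(a^{2} + s^{2}\right)^{2}} \, ds = \frac{\pi}{4 a^{3}}$.

Repeating — each differentiation of $1/(s^2+a^2)^j$ produces $-2ja/(s^2+a^2)^{j+1}$ — and dividing through by $-2ja$ at each step yields, after $3$ differentiations in total,
$$\int_{0}^{\infty} \frac{1}{\left(a^{2} + s^{2}\right)^{4}} \, ds = \frac{5 \pi}{32 a^{7}}.$$

Setting $a = \frac{4}{5}$:
$$I = \frac{390625 \pi}{524288}.$$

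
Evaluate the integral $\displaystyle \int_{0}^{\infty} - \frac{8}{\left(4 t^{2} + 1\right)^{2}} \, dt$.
$- \pi$

Begin with the known result
$$J(a) = \int_{0}^{\infty} - \frac{1}{2 \left(a^{2} + t^{2}\right)} \, dt = - \frac{\pi}{4 a}.$$

Differentiating under the integral sign with respect to $a$,
$$\frac{dJ}{da} = \int_{0}^{\infty} \frac{a}{\left(a^{2} + t^{2}\right)^{2}} \, dt = \frac{\pi}{4 a^{2}},$$
so $\int_{0}^{\infty} - \frac{1}{2 \left(a^{2} + t^{2}\right)^{2}} \, dt = - \frac{\pi}{8 a^{3}}$.

Setting $a = \frac{1}{2}$:
$$I = - \pi.$$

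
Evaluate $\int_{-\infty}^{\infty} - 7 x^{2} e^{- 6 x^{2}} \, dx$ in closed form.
$- \frac{7 \sqrt{6} \sqrt{\pi}}{72}$

Begin with the known integral
$$J(a) = \int_{-\infty}^{\infty} - 7 e^{- a x^{2}} \, dx = - \frac{7 \sqrt{\pi}}{\sqrt{a}}.$$

Differentiating under the integral sign brings down a factor of $(-x^2)$:
$$\frac{dJ}{da} = \int_{-\infty}^{\infty} 7 x^{2} e^{- a x^{2}} \, dx = \frac{7 \sqrt{\pi}}{2 a^{\frac{3}{2}}}.$$

The integral on the left is $-I$, so $I = - \frac{7 \sqrt{\pi}}{2 a^{\frac{3}{2}}}$.

Setting $a = 6$:
$$I = - \frac{7 \sqrt{6} \sqrt{\pi}}{72}.$$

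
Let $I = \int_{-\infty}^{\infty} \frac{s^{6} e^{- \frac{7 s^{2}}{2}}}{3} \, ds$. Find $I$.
$\frac{5 \sqrt{14} \sqrt{\pi}}{2401}$

Start from the elementary integral
$$J(a) = \int_{-\infty}^{\infty} \frac{e^{- a s^{2}}}{3} \, ds = \frac{\sqrt{\pi}}{3 \sqrt{a}}.$$

Differentiating under the integral sign brings down a factor of $(-s^2)$:
$$\frac{dJ}{da} = \int_{-\infty}^{\infty} - \frac{s^{2} e^{- a s^{2}}}{3} \, ds = - \frac{\sqrt{\pi}}{6 a^{\frac{3}{2}}}.$$

Repeating $3$ times in total — each differentiation brings down another $(-s^2)$ — gives
$$\frac{d^{3}J}{da^{3}} = \int_{-\infty}^{\infty} - \frac{s^{6} e^{- a s^{2}}}{3} \, ds = - \frac{5 \sqrt{\pi}}{8 a^{\frac{7}{2}}},$$
and the integrand here is $(-1)^{3}$ times the target integrand, so $I = (-1)^{3}\,\frac{d^{3}J}{da^{3}} = \frac{5 \sqrt{\pi}}{8 a^{\frac{7}{2}}}$.

Setting $a = \frac{7}{2}$:
$$I = \frac{5 \sqrt{14} \sqrt{\pi}}{2401}.$$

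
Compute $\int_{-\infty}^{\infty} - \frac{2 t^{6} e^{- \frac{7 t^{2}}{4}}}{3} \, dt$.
$- \frac{160 \sqrt{7} \sqrt{\pi}}{2401}$

Begin with the known integral
$$J(a) = \int_{-\infty}^{\infty} - \frac{2 e^{- a t^{2}}}{3} \, dt = - \frac{2 \sqrt{\pi}}{3 \sqrt{a}}.$$

Differentiating under the integral sign brings down a factor of $(-t^2)$:
$$\frac{dJ}{da} = \int_{-\infty}^{\infty} \frac{2 t^{2} e^{- a t^{2}}}{3} \, dt = \frac{\sqrt{\pi}}{3 a^{\frac{3}{2}}}.$$

Repeating $3$ times in total — each differentiation brings down another $(-t^2)$ — gives
$$\frac{d^{3}J}{da^{3}} = \int_{-\infty}^{\infty} \frac{2 t^{6} e^{- a t^{2}}}{3} \, dt = \frac{5 \sqrt{\pi}}{4 a^{\frac{7}{2}}},$$
and the integrand here is $(-1)^{3}$ times the target integrand, so $I = (-1)^{3}\,\frac{d^{3}J}{da^{3}} = - \frac{5 \sqrt{\pi}}{4 a^{\frac{7}{2}}}$.

Setting $a = \frac{7}{4}$:
$$I = - \frac{160 \sqrt{7} \sqrt{\pi}}{2401}.$$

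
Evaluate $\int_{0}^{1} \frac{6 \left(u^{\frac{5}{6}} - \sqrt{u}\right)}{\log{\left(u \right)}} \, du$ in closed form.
$- \log{\left(\frac{531441}{1771561} \right)}$

Replace the exponent $\frac{1}{2}$ by a parameter $a$: let $I(a) = \int_{0}^{1} \frac{6 \left(u^{\frac{5}{6}} - u^{a}\right)}{\log{\left(u \right)}} \, du$.

Since $\dfrac{\partial}{\partial a}\,u^{a} = u^{a} \ln u$, the $\ln u$ in the denominator cancels and
$$\frac{dI}{da} = \int_{0}^{1} -6 u^{a} \, du = -6 \left[\frac{u^{a+1}}{a+1}\right]_0^1 = - \frac{6}{a + 1}.$$

Integrating with respect to $a$ gives $I(a) = - \log{\left(\frac{46656 \left(a + 1\right)^{6}}{1771561} \right)} + C$.

At $a = \frac{5}{6}$ the integrand is identically $0$, so $I(\frac{5}{6}) = 0$. The closed form gives $0$, hence $C = 0$.

Setting $a = \frac{1}{2}$:
$$I = - \log{\left(\frac{531441}{1771561} \right)}.$$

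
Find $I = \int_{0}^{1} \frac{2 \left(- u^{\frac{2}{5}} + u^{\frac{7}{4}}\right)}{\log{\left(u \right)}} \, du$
$- \log{\left(\frac{784}{3025} \right)}$

Introduce a parameter $a$ in the exponent: let $I(a) = \int_{0}^{1} \frac{2 \left(u^{\frac{7}{4}} - u^{a}\right)}{\log{\left(u \right)}} \, du$.

Since $\dfrac{\partial}{\partial a}\,u^{a} = u^{a} \ln u$, the $\ln u$ in the denominator cancels and
$$\frac{dI}{da} = \int_{0}^{1} -2 u^{a} \, du = -2 \left[\frac{u^{a+1}}{a+1}\right]_0^1 = - \frac{2}{a + 1}.$$

Integrating with respect to $a$ gives $I(a) = - \log{\left(\frac{16 \left(a + 1\right)^{2}}{121} \right)} + C$.

At $a = \frac{7}{4}$ the integrand is identically $0$, so $I(\frac{7}{4}) = 0$. The closed form gives $0$, hence $C = 0$.

Setting $a = \frac{2}{5}$:
$$I = - \log{\left(\frac{784}{3025} \right)}.$$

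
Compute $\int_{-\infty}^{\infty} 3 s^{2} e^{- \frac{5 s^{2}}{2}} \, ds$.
$\frac{3 \sqrt{10} \sqrt{\pi}}{25}$

Consider the simpler parametrised integral
$$J(a) = \int_{-\infty}^{\infty} 3 e^{- a s^{2}} \, ds = \frac{3 \sqrt{\pi}}{\sqrt{a}}.$$

Differentiating under the integral sign brings down a factor of $(-s^2)$:
$$\frac{dJ}{da} = \int_{-\infty}^{\infty} - 3 s^{2} e^{- a s^{2}} \, ds = - \frac{3 \sqrt{\pi}}{2 a^{\frac{3}{2}}}.$$

The integral on the left is $-I$, so $I = \frac{3 \sqrt{\pi}}{2 a^{\frac{3}{2}}}$.

Setting $a = \frac{5}{2}$:
$$I = \frac{3 \sqrt{10} \sqrt{\pi}}{25}.$$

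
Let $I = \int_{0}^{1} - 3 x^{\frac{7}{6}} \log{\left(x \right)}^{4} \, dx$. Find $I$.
$- \frac{559872}{371293}$

Begin with the known integral
$$J(a) = \int_{0}^{1} - 3 x^{a} \, dx = - \frac{3}{a + 1}.$$

Differentiating under the integral sign brings down a factor of $\ln x$:
$$\frac{dJ}{da} = \int_{0}^{1} - 3 x^{a} \log{\left(x \right)} \, dx = \frac{3}{\left(a + 1\right)^{2}}.$$

Repeating $4$ times in total — each differentiation brings down another $\ln x$ — gives
$$\frac{d^{4}J}{da^{4}} = \int_{0}^{1} - 3 x^{a} \log{\left(x \right)}^{4} \, dx = - \frac{72}{\left(a + 1\right)^{5}},$$
and the integrand here is exactly the target integrand, so $I = - \frac{72}{\left(a + 1\right)^{5}}$.

Setting $a = \frac{7}{6}$:
$$I = - \frac{559872}{371293}.$$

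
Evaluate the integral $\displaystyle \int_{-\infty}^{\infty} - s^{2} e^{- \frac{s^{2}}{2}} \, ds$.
$- \sqrt{2} \sqrt{\pi}$

Consider the simpler parametrised integral
$$J(a) = \int_{-\infty}^{\infty} - e^{- a s^{2}} \, ds = - \frac{\sqrt{\pi}}{\sqrt{a}}.$$

Differentiating under the integral sign brings down a factor of $(-s^2)$:
$$\frac{dJ}{da} = \int_{-\infty}^{\infty} s^{2} e^{- a s^{2}} \, ds = \frac{\sqrt{\pi}}{2 a^{\frac{3}{2}}}.$$

The integral on the left is $-I$, so $I = - \frac{\sqrt{\pi}}{2 a^{\frac{3}{2}}}$.

Setting $a = \frac{1}{2}$:
$$I = - \sqrt{2} \sqrt{\pi}.$$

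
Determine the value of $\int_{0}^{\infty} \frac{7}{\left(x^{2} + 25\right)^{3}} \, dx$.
$\frac{21 \pi}{50000}$

Recall the elementary integral
$$J(a) = \int_{0}^{\infty} \frac{7}{a^{2} + x^{2}} \, dx = \frac{7 \pi}{2 a}.$$

Differentiating under the integral sign with respect to $a$,
$$\frac{dJ}{da} = \int_{0}^{\infty} - \frac{14 a}{\left(a^{2} + x^{2}\right)^{2}} \, dx = - \frac{7 \pi}{2 a^{2}},$$
so $\int_{0}^{\infty} \frac{7}{\left(a^{2} + x^{2}\right)^{2}} \, dx = \frac{7 \pi}{4 a^{3}}$.

Repeating — each differentiation of $1/(x^2+a^2)^j$ produces $-2ja/(x^2+a^2)^{j+1}$ — and dividing through by $-2ja$ at each step yields, after $2$ differentiations in total,
$$\int_{0}^{\infty} \frac{7}{\left(a^{2} + x^{2}\right)^{3}} \, dx = \frac{21 \pi}{16 a^{5}}.$$

Setting $a = 5$:
$$I = \frac{21 \pi}{50000}.$$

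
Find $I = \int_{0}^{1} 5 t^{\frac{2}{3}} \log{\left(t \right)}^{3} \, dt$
$- \frac{486}{125}$

Start from the elementary integral
$$J(a) = \int_{0}^{1} 5 t^{a} \, dt = \frac{5}{a + 1}.$$

Differentiating under the integral sign brings down a factor of $\ln t$:
$$\frac{dJ}{da} = \int_{0}^{1} 5 t^{a} \log{\left(t \right)} \, dt = - \frac{5}{\left(a + 1\right)^{2}}.$$

Repeating $3$ times in total — each differentiation brings down another $\ln t$ — gives
$$\frac{d^{3}J}{da^{3}} = \int_{0}^{1} 5 t^{a} \log{\left(t \right)}^{3} \, dt = - \frac{30}{\left(a + 1\right)^{4}},$$
and the integrand here is exactly the target integrand, so $I = - \frac{30}{\left(a + 1\right)^{4}}$.

Setting $a = \frac{2}{3}$:
$$I = - \frac{486}{125}.$$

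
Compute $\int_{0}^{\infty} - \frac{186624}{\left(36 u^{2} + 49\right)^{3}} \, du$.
$- \frac{5832 \pi}{16807}$

Begin with the known result
$$J(a) = \int_{0}^{\infty} - \frac{4}{a^{2} + u^{2}} \, du = - \frac{2 \pi}{a}.$$

Differentiating under the integral sign with respect to $a$,
$$\frac{dJ}{da} = \int_{0}^{\infty} \frac{8 a}{\left(a^{2} + u^{2}\right)^{2}} \, du = \frac{2 \pi}{a^{2}},$$
so $\int_{0}^{\infty} - \frac{4}{\left(a^{2} + u^{2}\right)^{2}} \, du = - \frac{\pi}{a^{3}}$.

Repeating — each differentiation of $1/(u^2+a^2)^j$ produces $-2ja/(u^2+a^2)^{j+1}$ — and dividing through by $-2ja$ at each step yields, after $2$ differentiations in total,
$$\int_{0}^{\infty} - \frac{4}{\left(a^{2} + u^{2}\right)^{3}} \, du = - \frac{3 \pi}{4 a^{5}}.$$

Setting $a = \frac{7}{6}$:
$$I = - \frac{5832 \pi}{16807}.$$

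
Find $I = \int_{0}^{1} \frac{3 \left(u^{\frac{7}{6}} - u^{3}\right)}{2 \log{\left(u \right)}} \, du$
$\log{\left(\frac{13 \sqrt{78}}{288} \right)}$

Replace the exponent $\frac{7}{6}$ by a parameter $a$: let $I(a) = \int_{0}^{1} \frac{3 \left(- u^{3} + u^{a}\right)}{2 \log{\left(u \right)}} \, du$.

Since $\dfrac{\partial}{\partial a}\,u^{a} = u^{a} \ln u$, the $\ln u$ in the denominator cancels and
$$\frac{dI}{da} = \int_{0}^{1} \frac{3}{2} u^{a} \, du = \frac{3}{2} \left[\frac{u^{a+1}}{a+1}\right]_0^1 = \frac{3}{2 \left(a + 1\right)}.$$

Integrating with respect to $a$ gives $I(a) = \log{\left(\frac{\left(a + 1\right)^{\frac{3}{2}}}{8} \right)} + C$.

At $a = 3$ the integrand is identically $0$, so $I(3) = 0$. The closed form gives $0$, hence $C = 0$.

Setting $a = \frac{7}{6}$:
$$I = \log{\left(\frac{13 \sqrt{78}}{288} \right)}.$$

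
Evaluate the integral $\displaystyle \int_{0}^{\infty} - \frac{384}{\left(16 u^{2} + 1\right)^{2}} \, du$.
$- 24 \pi$

Recall the elementary integral
$$J(a) = \int_{0}^{\infty} - \frac{3}{2 \left(a^{2} + u^{2}\right)} \, du = - \frac{3 \pi}{4 a}.$$

Differentiating under the integral sign with respect to $a$,
$$\frac{dJ}{da} = \int_{0}^{\infty} \frac{3 a}{\left(a^{2} + u^{2}\right)^{2}} \, du = \frac{3 \pi}{4 a^{2}},$$
so $\int_{0}^{\infty} - \frac{3}{2 \left(a^{2} + u^{2}\right)^{2}} \, du = - \frac{3 \pi}{8 a^{3}}$.

Setting $a = \frac{1}{4}$:
$$I = - 24 \pi.$$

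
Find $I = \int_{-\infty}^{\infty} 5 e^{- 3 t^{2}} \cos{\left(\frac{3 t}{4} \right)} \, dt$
$\frac{5 \sqrt{3} \sqrt{\pi}}{3 e^{\frac{3}{64}}}$

Define $I(b) = \int_{-\infty}^{\infty} 5 e^{- 3 t^{2}} \cos{\left(b t \right)} \, dt$.

Differentiating under the integral sign,
$$I'(b) = \int_{-\infty}^{\infty} - 5 t e^{- 3 t^{2}} \sin{\left(b t \right)} \, dt.$$

Integrate $\int_{-\infty}^{\infty} t \sin(b t)\, e^{- 3 t^{2}}\, dt$ by parts with $u = \sin(b t)$ and $dv = t\, e^{- 3 t^{2}}\, dt$, giving $v = - \frac{e^{- 3 t^{2}}}{6}$. The boundary term vanishes and
$$\int_{-\infty}^{\infty} t \sin(b t)\, e^{- 3 t^{2}}\, dt = \frac{b}{6} \int_{-\infty}^{\infty} \cos(b t)\, e^{- 3 t^{2}}\, dt,$$
so $I'(b) = - \frac{b}{6}\, I(b)$.

This is a separable first-order ODE; solving with the initial condition $I(0) = \int_{-\infty}^{\infty} 5 e^{- 3 t^{2}}\,dt = \frac{5 \sqrt{3} \sqrt{\pi}}{3}$ gives
$$I(b) = \frac{5 \sqrt{3} \sqrt{\pi} e^{- \frac{b^{2}}{12}}}{3}.$$

Setting $b = \frac{3}{4}$:
$$I = \frac{5 \sqrt{3} \sqrt{\pi}}{3 e^{\frac{3}{64}}}.$$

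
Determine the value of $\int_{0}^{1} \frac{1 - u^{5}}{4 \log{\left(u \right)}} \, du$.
$- \frac{\log{\left(6 \right)}}{4}$

Introduce a parameter $a$ in the exponent: let $I(a) = \int_{0}^{1} \frac{1 - u^{a}}{4 \log{\left(u \right)}} \, du$.

Since $\dfrac{\partial}{\partial a}\,u^{a} = u^{a} \ln u$, the $\ln u$ in the denominator cancels and
$$\frac{dI}{da} = \int_{0}^{1} - \frac{1}{4} u^{a} \, du = - \frac{1}{4} \left[\frac{u^{a+1}}{a+1}\right]_0^1 = - \frac{1}{4 a + 4}.$$

Integrating with respect to $a$ gives $I(a) = - \frac{\log{\left(a + 1 \right)}}{4} + C$.

At $a = 0$ the integrand is identically $0$, so $I(0) = 0$. The closed form gives $0$, hence $C = 0$.

Setting $a = 5$:
$$I = - \frac{\log{\left(6 \right)}}{4}.$$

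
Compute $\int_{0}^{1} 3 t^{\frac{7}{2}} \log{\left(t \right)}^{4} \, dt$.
$\frac{256}{6561}$

Start from the elementary integral
$$J(a) = \int_{0}^{1} 3 t^{a} \, dt = \frac{3}{a + 1}.$$

Differentiating under the integral sign brings down a factor of $\ln t$:
$$\frac{dJ}{da} = \int_{0}^{1} 3 t^{a} \log{\left(t \right)} \, dt = - \frac{3}{\left(a + 1\right)^{2}}.$$

Repeating $4$ times in total — each differentiation brings down another $\ln t$ — gives
$$\frac{d^{4}J}{da^{4}} = \int_{0}^{1} 3 t^{a} \log{\left(t \right)}^{4} \, dt = \frac{72}{\left(a + 1\right)^{5}},$$
and the integrand here is exactly the target integrand, so $I = \frac{72}{\left(a + 1\right)^{5}}$.

Setting $a = \frac{7}{2}$:
$$I = \frac{256}{6561}.$$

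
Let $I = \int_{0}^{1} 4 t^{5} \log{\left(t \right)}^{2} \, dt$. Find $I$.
$\frac{1}{27}$

Consider the simpler parametrised integral
$$J(a) = \int_{0}^{1} 4 t^{a} \, dt = \frac{4}{a + 1}.$$

Differentiating under the integral sign brings down a factor of $\ln t$:
$$\frac{dJ}{da} = \int_{0}^{1} 4 t^{a} \log{\left(t \right)} \, dt = - \frac{4}{\left(a + 1\right)^{2}}.$$

Repeating twice in total — each differentiation brings down another $\ln t$ — gives
$$\frac{d^{2}J}{da^{2}} = \int_{0}^{1} 4 t^{a} \log{\left(t \right)}^{2} \, dt = \frac{8}{\left(a + 1\right)^{3}},$$
and the integrand here is exactly the target integrand, so $I = \frac{8}{\left(a + 1\right)^{3}}$.

Setting $a = 5$:
$$I = \frac{1}{27}.$$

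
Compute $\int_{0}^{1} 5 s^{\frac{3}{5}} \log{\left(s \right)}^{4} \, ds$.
$\frac{46875}{4096}$

Begin with the known integral
$$J(a) = \int_{0}^{1} 5 s^{a} \, ds = \frac{5}{a + 1}.$$

Differentiating under the integral sign brings down a factor of $\ln s$:
$$\frac{dJ}{da} = \int_{0}^{1} 5 s^{a} \log{\left(s \right)} \, ds = - \frac{5}{\left(a + 1\right)^{2}}.$$

Repeating $4$ times in total — each differentiation brings down another $\ln s$ — gives
$$\frac{d^{4}J}{da^{4}} = \int_{0}^{1} 5 s^{a} \log{\left(s \right)}^{4} \, ds = \frac{120}{\left(a + 1\right)^{5}},$$
and the integrand here is exactly the target integrand, so $I = \frac{120}{\left(a + 1\right)^{5}}$.

Setting $a = \frac{3}{5}$:
$$I = \frac{46875}{4096}.$$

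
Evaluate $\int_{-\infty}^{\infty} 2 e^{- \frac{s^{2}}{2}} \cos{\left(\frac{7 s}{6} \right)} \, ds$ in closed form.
$\frac{2 \sqrt{2} \sqrt{\pi}}{e^{\frac{49}{72}}}$

Define $I(b) = \int_{-\infty}^{\infty} 2 e^{- \frac{s^{2}}{2}} \cos{\left(b s \right)} \, ds$.

Differentiating under the integral sign,
$$I'(b) = \int_{-\infty}^{\infty} - 2 s e^{- \frac{s^{2}}{2}} \sin{\left(b s \right)} \, ds.$$

Integrate $\int_{-\infty}^{\infty} s \sin(b s)\, e^{- \frac{s^{2}}{2}}\, ds$ by parts with $u = \sin(b s)$ and $dv = s\, e^{- \frac{s^{2}}{2}}\, ds$, giving $v = - e^{- \frac{s^{2}}{2}}$. The boundary term vanishes and
$$\int_{-\infty}^{\infty} s \sin(b s)\, e^{- \frac{s^{2}}{2}}\, ds = b \int_{-\infty}^{\infty} \cos(b s)\, e^{- \frac{s^{2}}{2}}\, ds,$$
so $I'(b) = - b\, I(b)$.

This is a separable first-order ODE; solving with the initial condition $I(0) = \int_{-\infty}^{\infty} 2 e^{- \frac{s^{2}}{2}}\,ds = 2 \sqrt{2} \sqrt{\pi}$ gives
$$I(b) = 2 \sqrt{2} \sqrt{\pi} e^{- \frac{b^{2}}{2}}.$$

Setting $b = \frac{7}{6}$:
$$I = \frac{2 \sqrt{2} \sqrt{\pi}}{e^{\frac{49}{72}}}.$$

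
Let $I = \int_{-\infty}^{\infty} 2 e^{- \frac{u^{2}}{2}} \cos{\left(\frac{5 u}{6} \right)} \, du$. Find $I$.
$\frac{2 \sqrt{2} \sqrt{\pi}}{e^{\frac{25}{72}}}$

Treat the cosine frequency as a parameter and define $I(b) = \int_{-\infty}^{\infty} 2 e^{- \frac{u^{2}}{2}} \cos{\left(b u \right)} \, du$.

Differentiating under the integral sign,
$$I'(b) = \int_{-\infty}^{\infty} - 2 u e^{- \frac{u^{2}}{2}} \sin{\left(b u \right)} \, du.$$

Integrate $\int_{-\infty}^{\infty} u \sin(b u)\, e^{- \frac{u^{2}}{2}}\, du$ by parts with $w = \sin(b u)$ and $dv = u\, e^{- \frac{u^{2}}{2}}\, du$, giving $v = - e^{- \frac{u^{2}}{2}}$. The boundary term vanishes and
$$\int_{-\infty}^{\infty} u \sin(b u)\, e^{- \frac{u^{2}}{2}}\, du = b \int_{-\infty}^{\infty} \cos(b u)\, e^{- \frac{u^{2}}{2}}\, du,$$
so $I'(b) = - b\, I(b)$.

This is a separable first-order ODE; solving with the initial condition $I(0) = \int_{-\infty}^{\infty} 2 e^{- \frac{u^{2}}{2}}\,du = 2 \sqrt{2} \sqrt{\pi}$ gives
$$I(b) = 2 \sqrt{2} \sqrt{\pi} e^{- \frac{b^{2}}{2}}.$$

Setting $b = \frac{5}{6}$:
$$I = \frac{2 \sqrt{2} \sqrt{\pi}}{e^{\frac{25}{72}}}.$$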